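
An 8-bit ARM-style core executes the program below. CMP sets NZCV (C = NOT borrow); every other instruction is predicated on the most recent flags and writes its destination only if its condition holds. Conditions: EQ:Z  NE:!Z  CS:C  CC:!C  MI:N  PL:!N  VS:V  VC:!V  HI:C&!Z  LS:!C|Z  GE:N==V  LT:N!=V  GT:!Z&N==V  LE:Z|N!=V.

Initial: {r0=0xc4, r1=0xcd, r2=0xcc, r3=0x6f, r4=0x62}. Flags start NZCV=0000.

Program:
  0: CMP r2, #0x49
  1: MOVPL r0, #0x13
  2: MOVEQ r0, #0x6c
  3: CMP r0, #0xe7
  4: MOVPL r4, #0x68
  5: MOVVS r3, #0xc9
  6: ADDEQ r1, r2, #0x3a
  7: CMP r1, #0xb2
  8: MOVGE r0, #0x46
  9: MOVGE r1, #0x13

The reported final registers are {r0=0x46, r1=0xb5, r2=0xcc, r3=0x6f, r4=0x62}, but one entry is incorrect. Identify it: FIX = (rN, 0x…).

FIX = (r1, 0x13)

0: ✓ CMP  NZCV=1010
1: · MOVPL
2: · MOVEQ
3: ✓ CMP  NZCV=1000
4: · MOVPL
5: · MOVVS
6: · ADDEQ
7: ✓ CMP  NZCV=0010
8: ✓ MOVGE  r0←0x46
9: ✓ MOVGE  r1←0x13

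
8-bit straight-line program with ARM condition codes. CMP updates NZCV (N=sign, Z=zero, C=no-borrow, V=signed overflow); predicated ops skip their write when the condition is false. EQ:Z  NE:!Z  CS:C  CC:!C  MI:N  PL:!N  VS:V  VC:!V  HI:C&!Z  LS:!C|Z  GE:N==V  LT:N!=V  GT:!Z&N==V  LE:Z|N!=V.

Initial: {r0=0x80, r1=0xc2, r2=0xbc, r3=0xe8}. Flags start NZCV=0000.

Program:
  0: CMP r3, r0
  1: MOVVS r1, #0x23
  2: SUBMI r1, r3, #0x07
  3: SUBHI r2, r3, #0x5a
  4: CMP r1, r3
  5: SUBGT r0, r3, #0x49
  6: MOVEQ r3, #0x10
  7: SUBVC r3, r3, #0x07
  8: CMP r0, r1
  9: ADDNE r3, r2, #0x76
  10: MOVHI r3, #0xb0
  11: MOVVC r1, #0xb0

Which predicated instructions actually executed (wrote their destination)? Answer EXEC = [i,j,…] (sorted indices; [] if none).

EXEC = [3,7,9,11]

0: ✓ CMP  NZCV=0010
1: · MOVVS
2: · SUBMI
3: ✓ SUBHI  r2←0x8e
4: ✓ CMP  NZCV=1000
5: · SUBGT
6: · MOVEQ
7: ✓ SUBVC  r3←0xe1
8: ✓ CMP  NZCV=1000
9: ✓ ADDNE  r3←0x04
10: · MOVHI
11: ✓ MOVVC  r1←0xb0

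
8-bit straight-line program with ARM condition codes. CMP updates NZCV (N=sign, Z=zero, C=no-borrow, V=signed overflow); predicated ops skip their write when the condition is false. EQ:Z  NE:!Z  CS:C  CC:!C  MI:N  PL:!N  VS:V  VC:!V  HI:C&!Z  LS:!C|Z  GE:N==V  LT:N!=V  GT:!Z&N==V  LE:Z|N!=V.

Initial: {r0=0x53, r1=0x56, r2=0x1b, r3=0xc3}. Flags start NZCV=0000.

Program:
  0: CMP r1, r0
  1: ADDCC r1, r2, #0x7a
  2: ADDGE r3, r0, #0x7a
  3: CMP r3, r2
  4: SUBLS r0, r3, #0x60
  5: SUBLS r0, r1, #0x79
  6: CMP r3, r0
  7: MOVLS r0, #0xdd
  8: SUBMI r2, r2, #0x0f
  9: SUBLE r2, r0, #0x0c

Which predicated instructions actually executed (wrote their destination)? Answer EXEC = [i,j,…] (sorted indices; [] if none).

0: ✓ CMP  NZCV=0010
1: · ADDCC
2: ✓ ADDGE  r3←0xcd
3: ✓ CMP  NZCV=1010
4: · SUBLS
5: · SUBLS
6: ✓ CMP  NZCV=0011
7: · MOVLS
8: · SUBMI
9: ✓ SUBLE  r2←0x47

EXEC = [2,9]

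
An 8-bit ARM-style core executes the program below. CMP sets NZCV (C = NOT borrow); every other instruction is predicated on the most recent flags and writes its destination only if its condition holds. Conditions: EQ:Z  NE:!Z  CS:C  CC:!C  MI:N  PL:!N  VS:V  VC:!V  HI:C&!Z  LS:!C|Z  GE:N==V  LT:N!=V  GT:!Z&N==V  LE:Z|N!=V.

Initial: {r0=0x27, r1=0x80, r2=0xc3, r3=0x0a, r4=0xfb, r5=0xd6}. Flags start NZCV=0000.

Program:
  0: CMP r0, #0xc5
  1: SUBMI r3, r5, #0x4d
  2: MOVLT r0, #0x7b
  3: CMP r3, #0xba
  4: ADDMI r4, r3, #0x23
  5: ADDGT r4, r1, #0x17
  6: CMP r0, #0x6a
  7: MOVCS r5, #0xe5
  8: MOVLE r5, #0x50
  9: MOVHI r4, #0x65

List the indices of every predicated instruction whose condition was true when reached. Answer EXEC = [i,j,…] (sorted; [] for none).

EXEC = [5,8]

0: ✓ CMP  NZCV=0000
1: · SUBMI
2: · MOVLT
3: ✓ CMP  NZCV=0000
4: · ADDMI
5: ✓ ADDGT  r4←0x97
6: ✓ CMP  NZCV=1000
7: · MOVCS
8: ✓ MOVLE  r5←0x50
9: · MOVHI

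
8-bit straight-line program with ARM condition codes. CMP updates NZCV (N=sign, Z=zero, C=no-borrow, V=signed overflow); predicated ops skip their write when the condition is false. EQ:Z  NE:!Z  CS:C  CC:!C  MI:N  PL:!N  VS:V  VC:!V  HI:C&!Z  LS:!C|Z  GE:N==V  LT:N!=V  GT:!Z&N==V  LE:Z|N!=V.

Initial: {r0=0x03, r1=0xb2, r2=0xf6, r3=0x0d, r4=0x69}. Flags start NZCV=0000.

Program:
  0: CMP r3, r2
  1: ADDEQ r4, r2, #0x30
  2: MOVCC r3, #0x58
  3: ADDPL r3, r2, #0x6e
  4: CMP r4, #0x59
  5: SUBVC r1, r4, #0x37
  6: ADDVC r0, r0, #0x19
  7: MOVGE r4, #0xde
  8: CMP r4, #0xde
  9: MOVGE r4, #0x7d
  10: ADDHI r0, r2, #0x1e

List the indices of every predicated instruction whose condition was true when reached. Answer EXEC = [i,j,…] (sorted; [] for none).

EXEC = [2,3,5,6,7,9]

0: ✓ CMP  NZCV=0000
1: · ADDEQ
2: ✓ MOVCC  r3←0x58
3: ✓ ADDPL  r3←0x64
4: ✓ CMP  NZCV=0010
5: ✓ SUBVC  r1←0x32
6: ✓ ADDVC  r0←0x1c
7: ✓ MOVGE  r4←0xde
8: ✓ CMP  NZCV=0110
9: ✓ MOVGE  r4←0x7d
10: · ADDHI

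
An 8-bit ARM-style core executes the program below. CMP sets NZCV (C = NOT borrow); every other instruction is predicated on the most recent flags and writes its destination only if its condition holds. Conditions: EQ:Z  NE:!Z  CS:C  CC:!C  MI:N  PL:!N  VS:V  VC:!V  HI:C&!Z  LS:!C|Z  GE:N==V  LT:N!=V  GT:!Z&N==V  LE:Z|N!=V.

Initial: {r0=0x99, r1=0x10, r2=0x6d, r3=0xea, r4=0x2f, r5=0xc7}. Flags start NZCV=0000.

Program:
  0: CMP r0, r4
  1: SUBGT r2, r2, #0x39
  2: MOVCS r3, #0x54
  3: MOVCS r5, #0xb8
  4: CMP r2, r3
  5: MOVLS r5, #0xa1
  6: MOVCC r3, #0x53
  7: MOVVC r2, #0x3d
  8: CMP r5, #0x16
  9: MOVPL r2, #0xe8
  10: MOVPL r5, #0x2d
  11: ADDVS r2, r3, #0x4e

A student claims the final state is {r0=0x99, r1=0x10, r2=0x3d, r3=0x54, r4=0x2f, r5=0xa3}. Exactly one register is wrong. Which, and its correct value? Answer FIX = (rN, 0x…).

[0] flags=0011 → (cmp)
[1] flags=0011 GT?F → skip
[2] flags=0011 CS?T → r3=0x54
[3] flags=0011 CS?T → r5=0xb8
[4] flags=0010 → (cmp)
[5] flags=0010 LS?F → skip
[6] flags=0010 CC?F → skip
[7] flags=0010 VC?T → r2=0x3d
[8] flags=1010 → (cmp)
[9] flags=1010 PL?F → skip
[10] flags=1010 PL?F → skip
[11] flags=1010 VS?F → skip

FIX = (r5, 0xb8)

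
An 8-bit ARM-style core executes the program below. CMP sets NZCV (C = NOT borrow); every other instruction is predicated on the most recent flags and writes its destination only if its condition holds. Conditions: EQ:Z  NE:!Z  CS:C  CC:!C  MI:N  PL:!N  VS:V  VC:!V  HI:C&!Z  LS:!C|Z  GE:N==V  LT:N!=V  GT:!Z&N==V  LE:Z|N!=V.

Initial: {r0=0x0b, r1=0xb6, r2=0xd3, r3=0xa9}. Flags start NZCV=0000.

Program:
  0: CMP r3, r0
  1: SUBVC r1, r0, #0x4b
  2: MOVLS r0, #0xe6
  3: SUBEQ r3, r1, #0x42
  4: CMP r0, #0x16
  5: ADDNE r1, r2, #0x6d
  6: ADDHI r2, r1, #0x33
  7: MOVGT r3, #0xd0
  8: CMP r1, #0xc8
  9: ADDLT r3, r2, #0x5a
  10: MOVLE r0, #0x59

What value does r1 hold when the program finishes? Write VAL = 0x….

VAL = 0x40

[0] flags=1010 → (cmp)
[1] flags=1010 VC?T → r1=0xc0
[2] flags=1010 LS?F → skip
[3] flags=1010 EQ?F → skip
[4] flags=1000 → (cmp)
[5] flags=1000 NE?T → r1=0x40
[6] flags=1000 HI?F → skip
[7] flags=1000 GT?F → skip
[8] flags=0000 → (cmp)
[9] flags=0000 LT?F → skip
[10] flags=0000 LE?F → skip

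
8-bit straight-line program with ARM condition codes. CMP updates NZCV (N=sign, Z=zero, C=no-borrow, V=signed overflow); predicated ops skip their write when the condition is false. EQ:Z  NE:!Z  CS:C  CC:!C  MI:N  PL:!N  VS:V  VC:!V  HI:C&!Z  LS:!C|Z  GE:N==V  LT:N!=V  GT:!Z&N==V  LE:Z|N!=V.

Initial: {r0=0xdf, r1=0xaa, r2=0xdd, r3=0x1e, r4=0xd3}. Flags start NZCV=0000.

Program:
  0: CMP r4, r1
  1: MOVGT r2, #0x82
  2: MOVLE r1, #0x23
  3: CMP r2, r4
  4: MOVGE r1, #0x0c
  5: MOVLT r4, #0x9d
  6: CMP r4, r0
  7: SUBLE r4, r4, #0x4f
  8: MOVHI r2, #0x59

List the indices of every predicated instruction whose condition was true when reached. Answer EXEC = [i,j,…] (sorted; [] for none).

EXEC = [1,5,7]

0: ✓ CMP  NZCV=0010
1: ✓ MOVGT  r2←0x82
2: · MOVLE
3: ✓ CMP  NZCV=1000
4: · MOVGE
5: ✓ MOVLT  r4←0x9d
6: ✓ CMP  NZCV=1000
7: ✓ SUBLE  r4←0x4e
8: · MOVHI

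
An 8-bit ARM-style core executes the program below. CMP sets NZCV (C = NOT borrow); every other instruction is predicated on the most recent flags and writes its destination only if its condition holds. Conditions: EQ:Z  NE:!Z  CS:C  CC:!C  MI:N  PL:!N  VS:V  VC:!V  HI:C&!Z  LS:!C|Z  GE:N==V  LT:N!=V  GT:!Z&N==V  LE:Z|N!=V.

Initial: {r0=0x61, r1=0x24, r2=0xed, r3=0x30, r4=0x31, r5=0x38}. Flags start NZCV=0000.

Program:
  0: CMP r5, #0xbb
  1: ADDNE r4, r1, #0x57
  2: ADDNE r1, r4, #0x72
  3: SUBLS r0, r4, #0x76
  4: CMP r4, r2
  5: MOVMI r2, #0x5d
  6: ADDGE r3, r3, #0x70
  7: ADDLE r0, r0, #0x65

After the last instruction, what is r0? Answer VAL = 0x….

[0] flags=0000 → (cmp)
[1] flags=0000 NE?T → r4=0x7b
[2] flags=0000 NE?T → r1=0xed
[3] flags=0000 LS?T → r0=0x05
[4] flags=1001 → (cmp)
[5] flags=1001 MI?T → r2=0x5d
[6] flags=1001 GE?T → r3=0xa0
[7] flags=1001 LE?F → skip

VAL = 0x05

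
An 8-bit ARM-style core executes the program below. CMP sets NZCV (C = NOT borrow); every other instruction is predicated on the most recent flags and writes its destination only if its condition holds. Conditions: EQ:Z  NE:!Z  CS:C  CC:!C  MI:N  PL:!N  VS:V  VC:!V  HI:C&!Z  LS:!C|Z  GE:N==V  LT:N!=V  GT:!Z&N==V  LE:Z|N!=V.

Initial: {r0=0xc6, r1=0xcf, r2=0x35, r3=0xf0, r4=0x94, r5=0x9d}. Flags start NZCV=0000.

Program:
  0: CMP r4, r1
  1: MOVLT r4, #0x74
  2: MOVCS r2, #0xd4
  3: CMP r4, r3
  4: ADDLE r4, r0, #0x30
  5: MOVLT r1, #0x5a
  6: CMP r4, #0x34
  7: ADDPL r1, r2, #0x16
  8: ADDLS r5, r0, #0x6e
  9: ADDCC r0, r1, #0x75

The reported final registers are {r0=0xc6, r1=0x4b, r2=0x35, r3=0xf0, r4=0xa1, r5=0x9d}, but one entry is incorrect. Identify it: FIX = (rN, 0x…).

FIX = (r4, 0x74)

0: ✓ CMP  NZCV=1000
1: ✓ MOVLT  r4←0x74
2: · MOVCS
3: ✓ CMP  NZCV=1001
4: · ADDLE
5: · MOVLT
6: ✓ CMP  NZCV=0010
7: ✓ ADDPL  r1←0x4b
8: · ADDLS
9: · ADDCC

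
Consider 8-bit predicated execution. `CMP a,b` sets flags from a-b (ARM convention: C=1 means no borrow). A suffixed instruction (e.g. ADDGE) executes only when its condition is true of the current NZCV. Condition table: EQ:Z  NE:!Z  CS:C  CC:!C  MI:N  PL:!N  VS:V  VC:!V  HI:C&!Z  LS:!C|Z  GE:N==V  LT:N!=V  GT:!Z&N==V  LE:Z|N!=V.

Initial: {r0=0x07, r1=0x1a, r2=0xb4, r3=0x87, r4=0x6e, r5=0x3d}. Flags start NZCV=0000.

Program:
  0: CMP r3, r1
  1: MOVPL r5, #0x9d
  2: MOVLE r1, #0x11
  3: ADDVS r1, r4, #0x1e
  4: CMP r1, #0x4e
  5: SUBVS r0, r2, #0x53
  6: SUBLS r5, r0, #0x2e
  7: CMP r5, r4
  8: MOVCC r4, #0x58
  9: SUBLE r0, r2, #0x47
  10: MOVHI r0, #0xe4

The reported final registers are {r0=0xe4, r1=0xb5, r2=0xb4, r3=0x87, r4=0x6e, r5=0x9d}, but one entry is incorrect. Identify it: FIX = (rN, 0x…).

FIX = (r1, 0x8c)

0: ✓ CMP  NZCV=0011
1: ✓ MOVPL  r5←0x9d
2: ✓ MOVLE  r1←0x11
3: ✓ ADDVS  r1←0x8c
4: ✓ CMP  NZCV=0011
5: ✓ SUBVS  r0←0x61
6: · SUBLS
7: ✓ CMP  NZCV=0011
8: · MOVCC
9: ✓ SUBLE  r0←0x6d
10: ✓ MOVHI  r0←0xe4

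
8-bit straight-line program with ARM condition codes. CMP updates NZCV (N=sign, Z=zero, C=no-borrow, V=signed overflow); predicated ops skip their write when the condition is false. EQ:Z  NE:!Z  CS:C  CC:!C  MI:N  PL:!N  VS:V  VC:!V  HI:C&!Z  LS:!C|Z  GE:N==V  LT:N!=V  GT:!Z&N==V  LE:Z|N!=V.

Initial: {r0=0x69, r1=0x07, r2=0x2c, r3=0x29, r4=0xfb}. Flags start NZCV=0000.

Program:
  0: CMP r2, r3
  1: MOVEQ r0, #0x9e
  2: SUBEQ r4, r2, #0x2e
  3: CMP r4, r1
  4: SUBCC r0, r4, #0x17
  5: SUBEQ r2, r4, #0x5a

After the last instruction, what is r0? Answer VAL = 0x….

VAL = 0x69

0: ✓ CMP  NZCV=0010
1: · MOVEQ
2: · SUBEQ
3: ✓ CMP  NZCV=1010
4: · SUBCC
5: · SUBEQ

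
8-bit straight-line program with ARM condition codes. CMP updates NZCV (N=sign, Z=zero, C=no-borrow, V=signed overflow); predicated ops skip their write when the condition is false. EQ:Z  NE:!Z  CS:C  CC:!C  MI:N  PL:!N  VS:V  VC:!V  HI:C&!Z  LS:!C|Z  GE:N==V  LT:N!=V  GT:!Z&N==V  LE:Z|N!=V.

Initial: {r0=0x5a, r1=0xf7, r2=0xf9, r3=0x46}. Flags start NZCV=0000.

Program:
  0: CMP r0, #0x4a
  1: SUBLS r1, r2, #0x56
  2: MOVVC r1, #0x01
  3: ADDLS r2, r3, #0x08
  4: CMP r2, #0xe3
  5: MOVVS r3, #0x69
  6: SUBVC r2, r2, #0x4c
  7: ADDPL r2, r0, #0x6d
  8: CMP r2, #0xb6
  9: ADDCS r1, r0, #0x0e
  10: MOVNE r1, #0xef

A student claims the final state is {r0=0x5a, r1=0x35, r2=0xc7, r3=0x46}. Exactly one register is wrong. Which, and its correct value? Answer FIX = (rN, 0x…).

FIX = (r1, 0xef)

[0] flags=0010 → (cmp)
[1] flags=0010 LS?F → skip
[2] flags=0010 VC?T → r1=0x01
[3] flags=0010 LS?F → skip
[4] flags=0010 → (cmp)
[5] flags=0010 VS?F → skip
[6] flags=0010 VC?T → r2=0xad
[7] flags=0010 PL?T → r2=0xc7
[8] flags=0010 → (cmp)
[9] flags=0010 CS?T → r1=0x68
[10] flags=0010 NE?T → r1=0xef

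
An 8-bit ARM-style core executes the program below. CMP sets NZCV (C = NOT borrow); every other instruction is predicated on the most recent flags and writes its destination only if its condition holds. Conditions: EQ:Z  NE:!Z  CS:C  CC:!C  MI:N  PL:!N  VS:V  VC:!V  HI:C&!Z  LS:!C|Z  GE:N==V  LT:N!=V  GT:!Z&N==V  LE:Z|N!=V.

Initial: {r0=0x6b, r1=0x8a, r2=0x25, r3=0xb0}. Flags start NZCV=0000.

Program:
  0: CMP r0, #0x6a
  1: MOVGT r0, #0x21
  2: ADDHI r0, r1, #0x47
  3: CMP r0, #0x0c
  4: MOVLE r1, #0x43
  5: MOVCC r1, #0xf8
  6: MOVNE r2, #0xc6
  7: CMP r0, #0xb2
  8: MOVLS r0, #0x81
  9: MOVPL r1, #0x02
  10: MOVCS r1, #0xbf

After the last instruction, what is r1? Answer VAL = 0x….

0: ✓ CMP  NZCV=0010
1: ✓ MOVGT  r0←0x21
2: ✓ ADDHI  r0←0xd1
3: ✓ CMP  NZCV=1010
4: ✓ MOVLE  r1←0x43
5: · MOVCC
6: ✓ MOVNE  r2←0xc6
7: ✓ CMP  NZCV=0010
8: · MOVLS
9: ✓ MOVPL  r1←0x02
10: ✓ MOVCS  r1←0xbf

VAL = 0xbf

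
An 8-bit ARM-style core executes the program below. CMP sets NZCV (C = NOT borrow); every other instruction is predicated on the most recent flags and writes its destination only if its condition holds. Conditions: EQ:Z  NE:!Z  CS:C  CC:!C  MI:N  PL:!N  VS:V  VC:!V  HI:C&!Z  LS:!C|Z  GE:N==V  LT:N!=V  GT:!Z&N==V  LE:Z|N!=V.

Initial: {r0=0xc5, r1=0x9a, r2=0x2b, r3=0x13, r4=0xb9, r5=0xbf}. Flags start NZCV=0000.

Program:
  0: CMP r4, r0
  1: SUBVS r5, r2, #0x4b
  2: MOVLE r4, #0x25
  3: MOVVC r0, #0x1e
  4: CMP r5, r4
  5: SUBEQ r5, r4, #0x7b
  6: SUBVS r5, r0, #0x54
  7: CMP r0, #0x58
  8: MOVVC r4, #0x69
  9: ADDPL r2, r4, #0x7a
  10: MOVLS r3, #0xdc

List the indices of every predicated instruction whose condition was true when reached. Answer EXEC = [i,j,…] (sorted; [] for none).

0: ✓ CMP  NZCV=1000
1: · SUBVS
2: ✓ MOVLE  r4←0x25
3: ✓ MOVVC  r0←0x1e
4: ✓ CMP  NZCV=1010
5: · SUBEQ
6: · SUBVS
7: ✓ CMP  NZCV=1000
8: ✓ MOVVC  r4←0x69
9: · ADDPL
10: ✓ MOVLS  r3←0xdc

EXEC = [2,3,8,10]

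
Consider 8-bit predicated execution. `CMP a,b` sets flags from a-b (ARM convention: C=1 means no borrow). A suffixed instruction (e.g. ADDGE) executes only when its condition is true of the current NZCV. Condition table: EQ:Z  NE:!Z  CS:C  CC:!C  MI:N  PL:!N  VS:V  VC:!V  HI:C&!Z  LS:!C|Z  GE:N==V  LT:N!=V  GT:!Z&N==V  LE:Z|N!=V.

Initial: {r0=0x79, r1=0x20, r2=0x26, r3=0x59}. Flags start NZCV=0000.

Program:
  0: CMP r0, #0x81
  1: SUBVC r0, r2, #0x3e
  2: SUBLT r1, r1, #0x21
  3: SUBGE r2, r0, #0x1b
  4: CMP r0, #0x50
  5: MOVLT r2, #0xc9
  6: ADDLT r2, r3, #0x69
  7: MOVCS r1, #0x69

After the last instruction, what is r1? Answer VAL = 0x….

VAL = 0x69

0: ✓ CMP  NZCV=1001
1: · SUBVC
2: · SUBLT
3: ✓ SUBGE  r2←0x5e
4: ✓ CMP  NZCV=0010
5: · MOVLT
6: · ADDLT
7: ✓ MOVCS  r1←0x69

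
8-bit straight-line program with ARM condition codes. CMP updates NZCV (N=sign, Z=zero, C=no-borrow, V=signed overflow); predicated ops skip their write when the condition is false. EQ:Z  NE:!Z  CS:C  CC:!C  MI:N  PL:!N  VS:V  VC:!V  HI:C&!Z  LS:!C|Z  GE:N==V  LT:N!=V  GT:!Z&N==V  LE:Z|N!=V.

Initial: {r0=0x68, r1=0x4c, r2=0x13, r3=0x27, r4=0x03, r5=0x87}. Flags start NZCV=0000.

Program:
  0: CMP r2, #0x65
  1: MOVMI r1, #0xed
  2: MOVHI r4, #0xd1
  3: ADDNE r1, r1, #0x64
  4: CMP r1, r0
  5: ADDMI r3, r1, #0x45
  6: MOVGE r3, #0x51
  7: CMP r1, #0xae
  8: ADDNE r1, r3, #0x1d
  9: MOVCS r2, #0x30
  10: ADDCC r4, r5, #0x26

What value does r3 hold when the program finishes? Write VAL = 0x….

VAL = 0x96

[0] flags=1000 → (cmp)
[1] flags=1000 MI?T → r1=0xed
[2] flags=1000 HI?F → skip
[3] flags=1000 NE?T → r1=0x51
[4] flags=1000 → (cmp)
[5] flags=1000 MI?T → r3=0x96
[6] flags=1000 GE?F → skip
[7] flags=1001 → (cmp)
[8] flags=1001 NE?T → r1=0xb3
[9] flags=1001 CS?F → skip
[10] flags=1001 CC?T → r4=0xad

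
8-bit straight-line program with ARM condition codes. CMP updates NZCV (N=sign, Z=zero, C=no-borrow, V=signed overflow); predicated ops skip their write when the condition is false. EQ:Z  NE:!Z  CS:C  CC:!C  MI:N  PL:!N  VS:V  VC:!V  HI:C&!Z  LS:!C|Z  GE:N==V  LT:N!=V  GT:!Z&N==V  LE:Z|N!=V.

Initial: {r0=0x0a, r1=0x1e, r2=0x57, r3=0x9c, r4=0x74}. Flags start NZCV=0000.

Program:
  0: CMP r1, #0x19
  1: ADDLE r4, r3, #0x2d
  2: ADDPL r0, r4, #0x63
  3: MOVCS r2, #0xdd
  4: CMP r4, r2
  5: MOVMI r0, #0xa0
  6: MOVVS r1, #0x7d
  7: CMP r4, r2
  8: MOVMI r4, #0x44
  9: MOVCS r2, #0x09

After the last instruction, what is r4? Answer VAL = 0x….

0: ✓ CMP  NZCV=0010
1: · ADDLE
2: ✓ ADDPL  r0←0xd7
3: ✓ MOVCS  r2←0xdd
4: ✓ CMP  NZCV=1001
5: ✓ MOVMI  r0←0xa0
6: ✓ MOVVS  r1←0x7d
7: ✓ CMP  NZCV=1001
8: ✓ MOVMI  r4←0x44
9: · MOVCS

VAL = 0x44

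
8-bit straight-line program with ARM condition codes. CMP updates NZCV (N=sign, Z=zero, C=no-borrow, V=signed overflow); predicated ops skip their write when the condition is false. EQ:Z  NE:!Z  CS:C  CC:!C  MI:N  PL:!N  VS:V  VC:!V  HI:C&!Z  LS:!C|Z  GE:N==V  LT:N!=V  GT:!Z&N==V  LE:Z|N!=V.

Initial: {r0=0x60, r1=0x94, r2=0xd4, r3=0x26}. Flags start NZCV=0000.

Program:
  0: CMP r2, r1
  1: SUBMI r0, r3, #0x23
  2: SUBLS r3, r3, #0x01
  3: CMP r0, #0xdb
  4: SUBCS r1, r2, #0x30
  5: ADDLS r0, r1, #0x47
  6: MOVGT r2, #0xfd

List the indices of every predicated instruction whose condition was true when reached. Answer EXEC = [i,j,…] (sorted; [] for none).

EXEC = [5,6]

[0] flags=0010 → (cmp)
[1] flags=0010 MI?F → skip
[2] flags=0010 LS?F → skip
[3] flags=1001 → (cmp)
[4] flags=1001 CS?F → skip
[5] flags=1001 LS?T → r0=0xdb
[6] flags=1001 GT?T → r2=0xfd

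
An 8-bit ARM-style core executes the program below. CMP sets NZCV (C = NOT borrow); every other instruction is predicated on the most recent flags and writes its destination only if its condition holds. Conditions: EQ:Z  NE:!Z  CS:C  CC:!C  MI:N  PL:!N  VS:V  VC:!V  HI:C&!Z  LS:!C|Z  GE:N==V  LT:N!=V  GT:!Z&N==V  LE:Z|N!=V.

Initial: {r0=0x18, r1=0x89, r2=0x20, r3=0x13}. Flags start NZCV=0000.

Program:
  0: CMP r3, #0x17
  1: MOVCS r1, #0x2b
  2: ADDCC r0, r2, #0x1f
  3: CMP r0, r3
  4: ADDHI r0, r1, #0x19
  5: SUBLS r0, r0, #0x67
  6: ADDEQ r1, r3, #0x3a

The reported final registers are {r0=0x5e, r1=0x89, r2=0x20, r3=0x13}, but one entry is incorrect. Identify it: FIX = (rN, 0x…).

FIX = (r0, 0xa2)

0: ✓ CMP  NZCV=1000
1: · MOVCS
2: ✓ ADDCC  r0←0x3f
3: ✓ CMP  NZCV=0010
4: ✓ ADDHI  r0←0xa2
5: · SUBLS
6: · ADDEQ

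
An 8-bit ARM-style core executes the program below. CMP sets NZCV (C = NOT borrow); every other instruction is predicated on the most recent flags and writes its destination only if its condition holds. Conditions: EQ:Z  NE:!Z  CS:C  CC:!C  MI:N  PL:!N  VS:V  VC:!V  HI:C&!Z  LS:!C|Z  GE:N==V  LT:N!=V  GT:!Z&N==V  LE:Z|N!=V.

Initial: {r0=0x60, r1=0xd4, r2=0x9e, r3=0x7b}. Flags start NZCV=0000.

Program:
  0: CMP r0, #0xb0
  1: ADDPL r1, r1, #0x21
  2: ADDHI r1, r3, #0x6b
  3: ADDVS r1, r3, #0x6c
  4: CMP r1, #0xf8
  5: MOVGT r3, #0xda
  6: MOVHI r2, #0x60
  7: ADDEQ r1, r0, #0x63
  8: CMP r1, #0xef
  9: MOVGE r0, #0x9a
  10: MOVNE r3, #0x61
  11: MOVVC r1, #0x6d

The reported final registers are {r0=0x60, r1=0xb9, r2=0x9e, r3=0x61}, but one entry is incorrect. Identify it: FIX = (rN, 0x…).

[0] flags=1001 → (cmp)
[1] flags=1001 PL?F → skip
[2] flags=1001 HI?F → skip
[3] flags=1001 VS?T → r1=0xe7
[4] flags=1000 → (cmp)
[5] flags=1000 GT?F → skip
[6] flags=1000 HI?F → skip
[7] flags=1000 EQ?F → skip
[8] flags=1000 → (cmp)
[9] flags=1000 GE?F → skip
[10] flags=1000 NE?T → r3=0x61
[11] flags=1000 VC?T → r1=0x6d

FIX = (r1, 0x6d)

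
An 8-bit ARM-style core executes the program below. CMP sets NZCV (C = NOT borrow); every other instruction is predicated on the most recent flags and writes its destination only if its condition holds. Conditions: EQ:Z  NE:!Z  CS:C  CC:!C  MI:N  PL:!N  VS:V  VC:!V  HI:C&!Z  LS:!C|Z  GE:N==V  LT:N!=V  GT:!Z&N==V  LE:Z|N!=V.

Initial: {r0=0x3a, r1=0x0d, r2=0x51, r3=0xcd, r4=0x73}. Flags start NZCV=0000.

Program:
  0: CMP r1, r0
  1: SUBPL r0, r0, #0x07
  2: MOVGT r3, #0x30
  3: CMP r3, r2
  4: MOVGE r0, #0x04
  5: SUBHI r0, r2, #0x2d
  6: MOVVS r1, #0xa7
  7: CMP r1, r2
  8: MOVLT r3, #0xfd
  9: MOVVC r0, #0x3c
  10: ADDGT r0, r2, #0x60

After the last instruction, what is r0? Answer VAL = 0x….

[0] flags=1000 → (cmp)
[1] flags=1000 PL?F → skip
[2] flags=1000 GT?F → skip
[3] flags=0011 → (cmp)
[4] flags=0011 GE?F → skip
[5] flags=0011 HI?T → r0=0x24
[6] flags=0011 VS?T → r1=0xa7
[7] flags=0011 → (cmp)
[8] flags=0011 LT?T → r3=0xfd
[9] flags=0011 VC?F → skip
[10] flags=0011 GT?F → skip

VAL = 0x24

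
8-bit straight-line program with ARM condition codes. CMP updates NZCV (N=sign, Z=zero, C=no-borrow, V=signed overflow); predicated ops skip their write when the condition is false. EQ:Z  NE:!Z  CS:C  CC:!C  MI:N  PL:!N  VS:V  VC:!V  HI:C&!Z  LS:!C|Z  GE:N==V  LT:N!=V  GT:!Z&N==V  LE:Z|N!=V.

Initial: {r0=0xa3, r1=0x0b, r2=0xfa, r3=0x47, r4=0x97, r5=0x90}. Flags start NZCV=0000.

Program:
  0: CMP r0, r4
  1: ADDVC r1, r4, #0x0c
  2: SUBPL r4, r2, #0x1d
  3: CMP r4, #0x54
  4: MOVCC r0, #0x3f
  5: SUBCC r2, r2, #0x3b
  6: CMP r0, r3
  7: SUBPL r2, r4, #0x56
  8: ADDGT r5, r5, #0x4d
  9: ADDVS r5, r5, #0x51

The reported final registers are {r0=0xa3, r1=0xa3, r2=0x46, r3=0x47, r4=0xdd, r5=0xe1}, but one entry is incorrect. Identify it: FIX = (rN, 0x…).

0: ✓ CMP  NZCV=0010
1: ✓ ADDVC  r1←0xa3
2: ✓ SUBPL  r4←0xdd
3: ✓ CMP  NZCV=1010
4: · MOVCC
5: · SUBCC
6: ✓ CMP  NZCV=0011
7: ✓ SUBPL  r2←0x87
8: · ADDGT
9: ✓ ADDVS  r5←0xe1

FIX = (r2, 0x87)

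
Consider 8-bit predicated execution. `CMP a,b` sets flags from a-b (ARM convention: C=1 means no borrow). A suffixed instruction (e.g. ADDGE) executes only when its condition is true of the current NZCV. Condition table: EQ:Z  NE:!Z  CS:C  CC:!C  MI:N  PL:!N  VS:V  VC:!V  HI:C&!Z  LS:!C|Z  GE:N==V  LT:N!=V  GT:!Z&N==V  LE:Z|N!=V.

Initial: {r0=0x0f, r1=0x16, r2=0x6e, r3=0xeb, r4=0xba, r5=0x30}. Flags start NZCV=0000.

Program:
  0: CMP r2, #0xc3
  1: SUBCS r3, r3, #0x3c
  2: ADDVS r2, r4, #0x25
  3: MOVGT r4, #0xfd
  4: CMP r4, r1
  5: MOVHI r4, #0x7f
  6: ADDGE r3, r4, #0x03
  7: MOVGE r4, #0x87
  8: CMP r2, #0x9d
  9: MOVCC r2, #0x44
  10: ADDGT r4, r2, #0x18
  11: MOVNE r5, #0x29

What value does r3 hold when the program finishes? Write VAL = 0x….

[0] flags=1001 → (cmp)
[1] flags=1001 CS?F → skip
[2] flags=1001 VS?T → r2=0xdf
[3] flags=1001 GT?T → r4=0xfd
[4] flags=1010 → (cmp)
[5] flags=1010 HI?T → r4=0x7f
[6] flags=1010 GE?F → skip
[7] flags=1010 GE?F → skip
[8] flags=0010 → (cmp)
[9] flags=0010 CC?F → skip
[10] flags=0010 GT?T → r4=0xf7
[11] flags=0010 NE?T → r5=0x29

VAL = 0xeb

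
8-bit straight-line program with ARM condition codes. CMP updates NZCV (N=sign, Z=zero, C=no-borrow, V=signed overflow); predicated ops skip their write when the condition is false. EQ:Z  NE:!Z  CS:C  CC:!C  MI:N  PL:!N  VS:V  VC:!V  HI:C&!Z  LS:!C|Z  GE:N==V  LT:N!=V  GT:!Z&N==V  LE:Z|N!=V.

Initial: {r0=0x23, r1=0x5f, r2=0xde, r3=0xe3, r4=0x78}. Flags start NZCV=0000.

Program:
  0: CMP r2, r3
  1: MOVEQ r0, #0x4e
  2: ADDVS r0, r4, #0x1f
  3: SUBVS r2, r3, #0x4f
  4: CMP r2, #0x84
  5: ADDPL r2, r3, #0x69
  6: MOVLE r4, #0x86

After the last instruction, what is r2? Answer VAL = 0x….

0: ✓ CMP  NZCV=1000
1: · MOVEQ
2: · ADDVS
3: · SUBVS
4: ✓ CMP  NZCV=0010
5: ✓ ADDPL  r2←0x4c
6: · MOVLE

VAL = 0x4c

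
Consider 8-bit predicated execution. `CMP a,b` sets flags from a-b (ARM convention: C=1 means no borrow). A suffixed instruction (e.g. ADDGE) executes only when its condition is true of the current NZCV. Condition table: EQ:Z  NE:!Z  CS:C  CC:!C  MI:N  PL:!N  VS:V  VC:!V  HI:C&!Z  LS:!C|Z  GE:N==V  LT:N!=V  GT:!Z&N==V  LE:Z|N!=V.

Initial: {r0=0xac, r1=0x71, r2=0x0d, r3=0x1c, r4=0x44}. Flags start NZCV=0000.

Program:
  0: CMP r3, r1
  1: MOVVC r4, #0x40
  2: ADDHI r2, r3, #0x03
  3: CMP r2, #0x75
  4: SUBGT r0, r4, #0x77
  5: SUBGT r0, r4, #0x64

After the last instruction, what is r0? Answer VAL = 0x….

VAL = 0xac

0: ✓ CMP  NZCV=1000
1: ✓ MOVVC  r4←0x40
2: · ADDHI
3: ✓ CMP  NZCV=1000
4: · SUBGT
5: · SUBGT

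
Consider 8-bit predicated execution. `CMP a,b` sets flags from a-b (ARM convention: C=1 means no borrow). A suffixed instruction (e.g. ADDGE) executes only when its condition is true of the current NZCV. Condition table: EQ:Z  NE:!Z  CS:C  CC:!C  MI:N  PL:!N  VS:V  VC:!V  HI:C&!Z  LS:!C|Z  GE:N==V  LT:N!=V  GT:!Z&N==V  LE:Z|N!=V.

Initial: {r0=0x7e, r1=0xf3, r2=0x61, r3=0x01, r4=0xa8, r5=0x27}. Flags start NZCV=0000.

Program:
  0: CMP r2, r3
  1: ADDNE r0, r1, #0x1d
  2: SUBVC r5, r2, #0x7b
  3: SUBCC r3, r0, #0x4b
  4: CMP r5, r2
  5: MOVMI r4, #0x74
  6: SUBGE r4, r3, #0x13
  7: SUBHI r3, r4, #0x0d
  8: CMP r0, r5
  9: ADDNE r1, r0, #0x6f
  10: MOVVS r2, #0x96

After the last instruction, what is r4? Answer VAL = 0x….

VAL = 0x74

0: ✓ CMP  NZCV=0010
1: ✓ ADDNE  r0←0x10
2: ✓ SUBVC  r5←0xe6
3: · SUBCC
4: ✓ CMP  NZCV=1010
5: ✓ MOVMI  r4←0x74
6: · SUBGE
7: ✓ SUBHI  r3←0x67
8: ✓ CMP  NZCV=0000
9: ✓ ADDNE  r1←0x7f
10: · MOVVS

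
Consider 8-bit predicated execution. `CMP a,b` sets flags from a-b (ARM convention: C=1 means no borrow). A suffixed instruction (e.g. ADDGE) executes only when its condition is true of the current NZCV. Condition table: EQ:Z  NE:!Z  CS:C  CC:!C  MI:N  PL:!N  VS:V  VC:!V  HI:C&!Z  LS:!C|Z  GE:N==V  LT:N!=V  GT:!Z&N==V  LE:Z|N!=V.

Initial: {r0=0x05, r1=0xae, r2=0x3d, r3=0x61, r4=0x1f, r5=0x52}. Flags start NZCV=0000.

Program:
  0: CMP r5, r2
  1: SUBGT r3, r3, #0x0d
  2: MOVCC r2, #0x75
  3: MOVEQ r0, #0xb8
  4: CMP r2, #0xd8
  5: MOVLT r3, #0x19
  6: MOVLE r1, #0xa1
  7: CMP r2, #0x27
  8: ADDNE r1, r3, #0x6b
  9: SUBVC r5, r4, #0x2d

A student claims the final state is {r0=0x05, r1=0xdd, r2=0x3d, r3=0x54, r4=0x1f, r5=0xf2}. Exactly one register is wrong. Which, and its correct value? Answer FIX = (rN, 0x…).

FIX = (r1, 0xbf)

0: ✓ CMP  NZCV=0010
1: ✓ SUBGT  r3←0x54
2: · MOVCC
3: · MOVEQ
4: ✓ CMP  NZCV=0000
5: · MOVLT
6: · MOVLE
7: ✓ CMP  NZCV=0010
8: ✓ ADDNE  r1←0xbf
9: ✓ SUBVC  r5←0xf2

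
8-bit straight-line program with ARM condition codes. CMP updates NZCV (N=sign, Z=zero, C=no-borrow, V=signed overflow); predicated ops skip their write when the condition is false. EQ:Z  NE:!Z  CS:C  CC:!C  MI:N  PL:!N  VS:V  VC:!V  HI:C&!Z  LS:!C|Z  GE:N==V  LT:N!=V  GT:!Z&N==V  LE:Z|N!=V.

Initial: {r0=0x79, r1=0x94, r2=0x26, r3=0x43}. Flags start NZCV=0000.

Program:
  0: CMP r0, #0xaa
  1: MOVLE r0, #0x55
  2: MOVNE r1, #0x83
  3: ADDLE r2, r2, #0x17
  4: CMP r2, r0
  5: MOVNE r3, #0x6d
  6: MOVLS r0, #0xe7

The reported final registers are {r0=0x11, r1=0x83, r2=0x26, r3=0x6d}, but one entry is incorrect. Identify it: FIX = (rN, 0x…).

0: ✓ CMP  NZCV=1001
1: · MOVLE
2: ✓ MOVNE  r1←0x83
3: · ADDLE
4: ✓ CMP  NZCV=1000
5: ✓ MOVNE  r3←0x6d
6: ✓ MOVLS  r0←0xe7

FIX = (r0, 0xe7)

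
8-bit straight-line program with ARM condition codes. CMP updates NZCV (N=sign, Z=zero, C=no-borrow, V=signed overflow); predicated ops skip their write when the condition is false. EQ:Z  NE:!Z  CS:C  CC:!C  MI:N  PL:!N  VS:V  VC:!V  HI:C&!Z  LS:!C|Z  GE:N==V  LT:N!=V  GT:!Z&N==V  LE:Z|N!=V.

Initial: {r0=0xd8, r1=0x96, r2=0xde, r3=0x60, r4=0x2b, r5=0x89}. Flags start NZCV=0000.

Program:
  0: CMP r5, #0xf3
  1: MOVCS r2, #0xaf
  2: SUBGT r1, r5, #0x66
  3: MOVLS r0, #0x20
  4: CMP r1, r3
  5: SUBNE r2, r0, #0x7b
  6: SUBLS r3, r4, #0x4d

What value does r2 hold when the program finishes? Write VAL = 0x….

VAL = 0xa5

0: ✓ CMP  NZCV=1000
1: · MOVCS
2: · SUBGT
3: ✓ MOVLS  r0←0x20
4: ✓ CMP  NZCV=0011
5: ✓ SUBNE  r2←0xa5
6: · SUBLS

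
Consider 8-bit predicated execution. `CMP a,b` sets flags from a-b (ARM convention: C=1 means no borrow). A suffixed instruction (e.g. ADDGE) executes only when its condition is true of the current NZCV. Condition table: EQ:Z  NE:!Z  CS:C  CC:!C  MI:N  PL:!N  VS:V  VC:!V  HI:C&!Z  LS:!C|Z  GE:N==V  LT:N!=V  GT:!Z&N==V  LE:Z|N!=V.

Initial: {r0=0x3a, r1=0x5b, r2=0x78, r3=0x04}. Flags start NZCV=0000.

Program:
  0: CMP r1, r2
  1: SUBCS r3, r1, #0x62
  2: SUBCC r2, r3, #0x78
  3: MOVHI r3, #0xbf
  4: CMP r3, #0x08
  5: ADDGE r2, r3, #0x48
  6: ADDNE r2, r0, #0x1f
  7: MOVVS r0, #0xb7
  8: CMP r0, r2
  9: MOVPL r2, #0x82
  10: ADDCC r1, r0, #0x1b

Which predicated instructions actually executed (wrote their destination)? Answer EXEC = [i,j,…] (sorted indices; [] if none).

0: ✓ CMP  NZCV=1000
1: · SUBCS
2: ✓ SUBCC  r2←0x8c
3: · MOVHI
4: ✓ CMP  NZCV=1000
5: · ADDGE
6: ✓ ADDNE  r2←0x59
7: · MOVVS
8: ✓ CMP  NZCV=1000
9: · MOVPL
10: ✓ ADDCC  r1←0x55

EXEC = [2,6,10]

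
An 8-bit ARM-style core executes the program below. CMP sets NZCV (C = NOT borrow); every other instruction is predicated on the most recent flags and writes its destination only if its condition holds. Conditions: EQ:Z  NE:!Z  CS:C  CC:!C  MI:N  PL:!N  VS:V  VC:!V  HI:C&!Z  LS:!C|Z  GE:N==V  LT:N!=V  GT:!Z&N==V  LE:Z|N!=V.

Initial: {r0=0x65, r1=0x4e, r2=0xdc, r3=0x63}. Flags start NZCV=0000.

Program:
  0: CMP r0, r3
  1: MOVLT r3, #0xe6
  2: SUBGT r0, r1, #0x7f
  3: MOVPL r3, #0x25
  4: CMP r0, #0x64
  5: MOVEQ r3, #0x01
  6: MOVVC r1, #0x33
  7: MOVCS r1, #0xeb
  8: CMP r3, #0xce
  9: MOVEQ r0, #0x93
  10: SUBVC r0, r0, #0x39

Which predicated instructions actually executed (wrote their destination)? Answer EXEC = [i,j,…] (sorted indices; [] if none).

EXEC = [2,3,7,10]

[0] flags=0010 → (cmp)
[1] flags=0010 LT?F → skip
[2] flags=0010 GT?T → r0=0xcf
[3] flags=0010 PL?T → r3=0x25
[4] flags=0011 → (cmp)
[5] flags=0011 EQ?F → skip
[6] flags=0011 VC?F → skip
[7] flags=0011 CS?T → r1=0xeb
[8] flags=0000 → (cmp)
[9] flags=0000 EQ?F → skip
[10] flags=0000 VC?T → r0=0x96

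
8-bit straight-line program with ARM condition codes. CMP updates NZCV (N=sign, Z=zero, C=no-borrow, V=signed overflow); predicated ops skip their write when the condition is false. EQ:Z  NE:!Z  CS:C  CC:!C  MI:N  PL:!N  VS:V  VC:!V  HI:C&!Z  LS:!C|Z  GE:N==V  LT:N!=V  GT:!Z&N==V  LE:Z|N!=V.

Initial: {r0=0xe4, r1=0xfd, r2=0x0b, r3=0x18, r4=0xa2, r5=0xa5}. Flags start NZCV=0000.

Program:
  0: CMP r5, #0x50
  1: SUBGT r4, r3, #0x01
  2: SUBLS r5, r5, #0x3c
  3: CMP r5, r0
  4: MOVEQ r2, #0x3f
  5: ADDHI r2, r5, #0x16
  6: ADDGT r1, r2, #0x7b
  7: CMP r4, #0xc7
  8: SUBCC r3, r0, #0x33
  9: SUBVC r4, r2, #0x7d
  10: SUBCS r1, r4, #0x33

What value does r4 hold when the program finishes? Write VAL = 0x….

[0] flags=0011 → (cmp)
[1] flags=0011 GT?F → skip
[2] flags=0011 LS?F → skip
[3] flags=1000 → (cmp)
[4] flags=1000 EQ?F → skip
[5] flags=1000 HI?F → skip
[6] flags=1000 GT?F → skip
[7] flags=1000 → (cmp)
[8] flags=1000 CC?T → r3=0xb1
[9] flags=1000 VC?T → r4=0x8e
[10] flags=1000 CS?F → skip

VAL = 0x8e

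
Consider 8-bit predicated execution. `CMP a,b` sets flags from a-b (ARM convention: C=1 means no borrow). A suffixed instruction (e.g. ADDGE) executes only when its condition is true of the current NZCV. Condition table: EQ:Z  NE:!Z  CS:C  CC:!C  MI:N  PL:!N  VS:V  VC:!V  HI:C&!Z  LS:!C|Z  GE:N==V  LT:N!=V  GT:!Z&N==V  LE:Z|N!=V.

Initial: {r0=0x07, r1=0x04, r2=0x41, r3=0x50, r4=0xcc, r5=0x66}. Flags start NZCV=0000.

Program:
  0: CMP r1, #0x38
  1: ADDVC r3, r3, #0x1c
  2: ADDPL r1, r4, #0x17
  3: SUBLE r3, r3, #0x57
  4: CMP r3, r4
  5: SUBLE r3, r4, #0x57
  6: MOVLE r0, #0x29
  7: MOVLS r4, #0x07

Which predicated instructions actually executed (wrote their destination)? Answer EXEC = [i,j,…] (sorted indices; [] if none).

EXEC = [1,3,7]

0: ✓ CMP  NZCV=1000
1: ✓ ADDVC  r3←0x6c
2: · ADDPL
3: ✓ SUBLE  r3←0x15
4: ✓ CMP  NZCV=0000
5: · SUBLE
6: · MOVLE
7: ✓ MOVLS  r4←0x07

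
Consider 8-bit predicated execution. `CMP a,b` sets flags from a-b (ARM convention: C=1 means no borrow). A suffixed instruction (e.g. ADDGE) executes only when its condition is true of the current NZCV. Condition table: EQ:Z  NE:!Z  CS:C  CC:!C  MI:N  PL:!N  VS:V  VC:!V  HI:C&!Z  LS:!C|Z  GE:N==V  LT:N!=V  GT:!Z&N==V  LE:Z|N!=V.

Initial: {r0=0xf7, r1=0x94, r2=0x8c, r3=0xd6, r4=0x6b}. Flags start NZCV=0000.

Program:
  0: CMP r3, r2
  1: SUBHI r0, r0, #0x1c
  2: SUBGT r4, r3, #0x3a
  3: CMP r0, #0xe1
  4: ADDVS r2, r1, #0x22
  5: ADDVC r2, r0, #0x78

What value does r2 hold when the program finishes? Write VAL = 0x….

VAL = 0x53

[0] flags=0010 → (cmp)
[1] flags=0010 HI?T → r0=0xdb
[2] flags=0010 GT?T → r4=0x9c
[3] flags=1000 → (cmp)
[4] flags=1000 VS?F → skip
[5] flags=1000 VC?T → r2=0x53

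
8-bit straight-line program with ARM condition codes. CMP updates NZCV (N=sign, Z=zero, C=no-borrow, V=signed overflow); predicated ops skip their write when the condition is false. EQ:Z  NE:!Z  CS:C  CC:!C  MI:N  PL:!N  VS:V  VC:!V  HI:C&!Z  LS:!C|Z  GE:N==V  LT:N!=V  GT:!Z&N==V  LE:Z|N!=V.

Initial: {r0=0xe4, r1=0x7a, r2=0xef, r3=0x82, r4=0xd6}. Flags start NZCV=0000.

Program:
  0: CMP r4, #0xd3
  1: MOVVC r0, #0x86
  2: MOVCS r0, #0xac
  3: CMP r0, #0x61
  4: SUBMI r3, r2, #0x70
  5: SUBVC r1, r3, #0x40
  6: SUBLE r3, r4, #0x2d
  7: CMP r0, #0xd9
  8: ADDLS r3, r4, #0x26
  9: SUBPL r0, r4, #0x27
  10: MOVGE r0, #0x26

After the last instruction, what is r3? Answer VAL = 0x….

VAL = 0xfc

0: ✓ CMP  NZCV=0010
1: ✓ MOVVC  r0←0x86
2: ✓ MOVCS  r0←0xac
3: ✓ CMP  NZCV=0011
4: · SUBMI
5: · SUBVC
6: ✓ SUBLE  r3←0xa9
7: ✓ CMP  NZCV=1000
8: ✓ ADDLS  r3←0xfc
9: · SUBPL
10: · MOVGE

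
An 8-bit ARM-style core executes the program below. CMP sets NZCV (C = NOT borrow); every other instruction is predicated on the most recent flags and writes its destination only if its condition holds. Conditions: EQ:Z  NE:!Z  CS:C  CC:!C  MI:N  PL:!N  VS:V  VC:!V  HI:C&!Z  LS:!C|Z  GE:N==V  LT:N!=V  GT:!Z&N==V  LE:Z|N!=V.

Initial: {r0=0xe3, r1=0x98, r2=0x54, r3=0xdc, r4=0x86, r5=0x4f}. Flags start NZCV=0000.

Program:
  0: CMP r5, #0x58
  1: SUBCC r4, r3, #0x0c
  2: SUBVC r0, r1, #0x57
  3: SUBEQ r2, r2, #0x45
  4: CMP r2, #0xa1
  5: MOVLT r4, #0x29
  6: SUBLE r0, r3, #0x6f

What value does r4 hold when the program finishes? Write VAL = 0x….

VAL = 0xd0

0: ✓ CMP  NZCV=1000
1: ✓ SUBCC  r4←0xd0
2: ✓ SUBVC  r0←0x41
3: · SUBEQ
4: ✓ CMP  NZCV=1001
5: · MOVLT
6: · SUBLE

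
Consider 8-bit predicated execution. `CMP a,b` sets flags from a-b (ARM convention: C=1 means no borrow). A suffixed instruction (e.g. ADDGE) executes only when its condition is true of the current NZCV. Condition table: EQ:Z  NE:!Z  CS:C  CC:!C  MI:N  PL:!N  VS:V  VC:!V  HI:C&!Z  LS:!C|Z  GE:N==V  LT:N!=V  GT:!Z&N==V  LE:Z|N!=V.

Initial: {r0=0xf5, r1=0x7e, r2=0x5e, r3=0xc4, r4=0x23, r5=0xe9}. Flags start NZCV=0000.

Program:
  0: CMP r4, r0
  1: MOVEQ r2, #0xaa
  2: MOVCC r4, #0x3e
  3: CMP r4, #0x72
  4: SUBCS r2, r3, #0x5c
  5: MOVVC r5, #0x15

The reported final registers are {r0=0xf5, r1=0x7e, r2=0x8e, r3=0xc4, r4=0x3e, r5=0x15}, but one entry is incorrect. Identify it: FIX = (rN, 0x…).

FIX = (r2, 0x5e)

0: ✓ CMP  NZCV=0000
1: · MOVEQ
2: ✓ MOVCC  r4←0x3e
3: ✓ CMP  NZCV=1000
4: · SUBCS
5: ✓ MOVVC  r5←0x15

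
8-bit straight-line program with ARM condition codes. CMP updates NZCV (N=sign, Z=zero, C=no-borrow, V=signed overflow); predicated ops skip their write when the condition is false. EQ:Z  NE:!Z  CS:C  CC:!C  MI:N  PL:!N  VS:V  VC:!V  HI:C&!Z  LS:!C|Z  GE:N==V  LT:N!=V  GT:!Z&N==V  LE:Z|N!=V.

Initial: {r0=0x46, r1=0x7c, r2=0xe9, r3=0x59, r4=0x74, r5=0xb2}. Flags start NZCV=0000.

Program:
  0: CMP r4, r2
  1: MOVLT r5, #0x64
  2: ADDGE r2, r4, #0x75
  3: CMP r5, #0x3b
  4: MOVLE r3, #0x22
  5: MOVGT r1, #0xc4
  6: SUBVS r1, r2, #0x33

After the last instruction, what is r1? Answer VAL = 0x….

0: ✓ CMP  NZCV=1001
1: · MOVLT
2: ✓ ADDGE  r2←0xe9
3: ✓ CMP  NZCV=0011
4: ✓ MOVLE  r3←0x22
5: · MOVGT
6: ✓ SUBVS  r1←0xb6

VAL = 0xb6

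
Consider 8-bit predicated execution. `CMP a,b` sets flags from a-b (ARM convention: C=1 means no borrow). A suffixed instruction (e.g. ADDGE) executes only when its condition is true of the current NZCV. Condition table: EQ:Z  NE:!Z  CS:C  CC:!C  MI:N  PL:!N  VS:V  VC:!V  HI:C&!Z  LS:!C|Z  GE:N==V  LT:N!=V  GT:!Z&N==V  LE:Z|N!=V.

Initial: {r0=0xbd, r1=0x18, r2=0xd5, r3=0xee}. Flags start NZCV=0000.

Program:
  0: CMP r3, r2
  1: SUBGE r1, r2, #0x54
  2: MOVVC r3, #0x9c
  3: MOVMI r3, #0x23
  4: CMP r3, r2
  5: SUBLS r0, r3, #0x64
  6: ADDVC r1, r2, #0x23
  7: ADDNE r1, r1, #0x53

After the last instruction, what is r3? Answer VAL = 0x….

[0] flags=0010 → (cmp)
[1] flags=0010 GE?T → r1=0x81
[2] flags=0010 VC?T → r3=0x9c
[3] flags=0010 MI?F → skip
[4] flags=1000 → (cmp)
[5] flags=1000 LS?T → r0=0x38
[6] flags=1000 VC?T → r1=0xf8
[7] flags=1000 NE?T → r1=0x4b

VAL = 0x9c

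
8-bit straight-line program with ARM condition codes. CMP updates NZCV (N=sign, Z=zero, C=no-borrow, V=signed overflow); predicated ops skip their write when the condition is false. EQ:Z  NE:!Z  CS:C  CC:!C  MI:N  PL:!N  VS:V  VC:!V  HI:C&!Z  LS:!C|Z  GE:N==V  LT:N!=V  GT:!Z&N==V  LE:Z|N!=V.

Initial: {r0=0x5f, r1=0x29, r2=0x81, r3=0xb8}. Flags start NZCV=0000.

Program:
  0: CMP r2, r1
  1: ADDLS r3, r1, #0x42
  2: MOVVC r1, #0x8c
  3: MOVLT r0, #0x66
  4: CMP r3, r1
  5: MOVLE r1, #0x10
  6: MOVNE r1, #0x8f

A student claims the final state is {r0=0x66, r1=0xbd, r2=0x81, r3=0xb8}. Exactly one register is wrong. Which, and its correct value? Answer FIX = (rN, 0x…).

0: ✓ CMP  NZCV=0011
1: · ADDLS
2: · MOVVC
3: ✓ MOVLT  r0←0x66
4: ✓ CMP  NZCV=1010
5: ✓ MOVLE  r1←0x10
6: ✓ MOVNE  r1←0x8f

FIX = (r1, 0x8f)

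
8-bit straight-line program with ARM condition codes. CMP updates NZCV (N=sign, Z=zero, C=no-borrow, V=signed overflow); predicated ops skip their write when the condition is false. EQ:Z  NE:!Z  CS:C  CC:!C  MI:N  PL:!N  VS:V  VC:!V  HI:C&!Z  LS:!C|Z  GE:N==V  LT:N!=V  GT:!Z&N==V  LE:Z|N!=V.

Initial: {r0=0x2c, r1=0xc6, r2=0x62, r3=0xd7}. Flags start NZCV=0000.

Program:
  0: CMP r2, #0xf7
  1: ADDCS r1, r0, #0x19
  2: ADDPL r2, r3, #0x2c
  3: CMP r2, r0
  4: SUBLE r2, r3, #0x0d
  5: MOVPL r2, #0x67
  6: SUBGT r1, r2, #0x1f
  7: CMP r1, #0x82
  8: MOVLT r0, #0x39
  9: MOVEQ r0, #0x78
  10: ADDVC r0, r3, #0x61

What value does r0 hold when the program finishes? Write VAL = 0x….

[0] flags=0000 → (cmp)
[1] flags=0000 CS?F → skip
[2] flags=0000 PL?T → r2=0x03
[3] flags=1000 → (cmp)
[4] flags=1000 LE?T → r2=0xca
[5] flags=1000 PL?F → skip
[6] flags=1000 GT?F → skip
[7] flags=0010 → (cmp)
[8] flags=0010 LT?F → skip
[9] flags=0010 EQ?F → skip
[10] flags=0010 VC?T → r0=0x38

VAL = 0x38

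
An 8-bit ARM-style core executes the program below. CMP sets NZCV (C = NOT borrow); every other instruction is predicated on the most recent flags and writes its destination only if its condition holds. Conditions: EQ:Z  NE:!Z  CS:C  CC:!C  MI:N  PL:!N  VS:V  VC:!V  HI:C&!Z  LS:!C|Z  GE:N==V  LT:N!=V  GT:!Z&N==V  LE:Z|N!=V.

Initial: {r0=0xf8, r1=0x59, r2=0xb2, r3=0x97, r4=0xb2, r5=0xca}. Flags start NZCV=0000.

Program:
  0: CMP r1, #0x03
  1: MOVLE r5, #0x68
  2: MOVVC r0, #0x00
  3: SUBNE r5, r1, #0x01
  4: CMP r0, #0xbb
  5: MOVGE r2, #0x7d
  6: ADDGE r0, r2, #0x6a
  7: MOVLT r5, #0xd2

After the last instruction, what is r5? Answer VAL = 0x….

VAL = 0x58

0: ✓ CMP  NZCV=0010
1: · MOVLE
2: ✓ MOVVC  r0←0x00
3: ✓ SUBNE  r5←0x58
4: ✓ CMP  NZCV=0000
5: ✓ MOVGE  r2←0x7d
6: ✓ ADDGE  r0←0xe7
7: · MOVLT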